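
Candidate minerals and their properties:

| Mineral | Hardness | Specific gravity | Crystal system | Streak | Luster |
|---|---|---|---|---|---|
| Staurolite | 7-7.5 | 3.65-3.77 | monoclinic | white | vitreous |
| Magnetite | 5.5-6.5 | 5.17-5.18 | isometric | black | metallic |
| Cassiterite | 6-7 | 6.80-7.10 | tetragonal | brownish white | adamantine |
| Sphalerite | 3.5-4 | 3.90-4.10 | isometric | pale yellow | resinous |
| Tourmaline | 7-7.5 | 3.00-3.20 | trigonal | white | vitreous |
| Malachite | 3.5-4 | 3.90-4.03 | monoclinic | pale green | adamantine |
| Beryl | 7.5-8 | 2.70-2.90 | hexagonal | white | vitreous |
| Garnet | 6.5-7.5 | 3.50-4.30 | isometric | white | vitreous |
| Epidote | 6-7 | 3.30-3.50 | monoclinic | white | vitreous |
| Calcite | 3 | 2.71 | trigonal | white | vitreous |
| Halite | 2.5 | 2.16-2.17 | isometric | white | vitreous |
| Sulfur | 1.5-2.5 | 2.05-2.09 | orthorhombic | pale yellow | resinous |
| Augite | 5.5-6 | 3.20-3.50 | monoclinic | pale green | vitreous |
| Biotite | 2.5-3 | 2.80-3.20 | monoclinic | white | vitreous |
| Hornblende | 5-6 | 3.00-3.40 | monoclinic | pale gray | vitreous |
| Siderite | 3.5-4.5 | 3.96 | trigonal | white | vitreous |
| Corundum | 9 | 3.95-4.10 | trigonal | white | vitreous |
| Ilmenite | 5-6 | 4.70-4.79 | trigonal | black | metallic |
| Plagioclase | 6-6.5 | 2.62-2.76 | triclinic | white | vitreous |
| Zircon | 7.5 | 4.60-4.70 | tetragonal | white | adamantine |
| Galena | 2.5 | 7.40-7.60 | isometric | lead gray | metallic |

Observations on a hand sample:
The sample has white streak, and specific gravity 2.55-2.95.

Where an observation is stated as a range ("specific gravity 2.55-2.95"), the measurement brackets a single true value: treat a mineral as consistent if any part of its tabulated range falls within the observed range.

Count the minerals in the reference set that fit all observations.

4

White streak: narrows the field to Staurolite, Tourmaline, Beryl, Garnet, Epidote, Calcite, Halite, Biotite, Siderite, Corundum, Plagioclase, Zircon.
Specific gravity 2.55-2.95: narrows the field to Beryl, Calcite, Biotite, Plagioclase.
Consistent with every observation: Beryl, Biotite, Calcite, Plagioclase.
That is 4 minerals.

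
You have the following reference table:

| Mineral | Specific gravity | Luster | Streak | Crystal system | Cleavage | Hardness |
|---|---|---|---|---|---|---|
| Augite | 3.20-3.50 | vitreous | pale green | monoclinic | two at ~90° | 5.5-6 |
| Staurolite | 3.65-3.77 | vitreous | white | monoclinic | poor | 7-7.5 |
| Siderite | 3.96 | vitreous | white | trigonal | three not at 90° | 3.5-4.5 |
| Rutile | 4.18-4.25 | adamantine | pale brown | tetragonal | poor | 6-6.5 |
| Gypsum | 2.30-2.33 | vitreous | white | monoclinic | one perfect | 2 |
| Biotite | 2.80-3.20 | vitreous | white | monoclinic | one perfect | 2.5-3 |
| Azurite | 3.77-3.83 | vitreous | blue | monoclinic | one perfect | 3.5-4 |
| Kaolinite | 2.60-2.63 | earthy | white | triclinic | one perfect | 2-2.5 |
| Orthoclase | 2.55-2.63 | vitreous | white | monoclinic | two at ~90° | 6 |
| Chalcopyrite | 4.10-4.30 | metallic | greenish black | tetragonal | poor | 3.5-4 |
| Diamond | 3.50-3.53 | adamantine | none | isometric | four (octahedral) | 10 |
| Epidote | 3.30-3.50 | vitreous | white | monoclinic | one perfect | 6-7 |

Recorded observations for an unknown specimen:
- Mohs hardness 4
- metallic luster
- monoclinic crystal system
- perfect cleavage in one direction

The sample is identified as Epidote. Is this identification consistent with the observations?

Inconsistent

Mohs hardness 4 — Epidote has hardness 6-7; inconsistent.
Metallic luster — Epidote has vitreous luster; inconsistent.
Monoclinic crystal system — fits Epidote (monoclinic system).
Perfect cleavage in one direction — fits Epidote (cleavage one perfect).
2 of the observed properties are inconsistent with Epidote.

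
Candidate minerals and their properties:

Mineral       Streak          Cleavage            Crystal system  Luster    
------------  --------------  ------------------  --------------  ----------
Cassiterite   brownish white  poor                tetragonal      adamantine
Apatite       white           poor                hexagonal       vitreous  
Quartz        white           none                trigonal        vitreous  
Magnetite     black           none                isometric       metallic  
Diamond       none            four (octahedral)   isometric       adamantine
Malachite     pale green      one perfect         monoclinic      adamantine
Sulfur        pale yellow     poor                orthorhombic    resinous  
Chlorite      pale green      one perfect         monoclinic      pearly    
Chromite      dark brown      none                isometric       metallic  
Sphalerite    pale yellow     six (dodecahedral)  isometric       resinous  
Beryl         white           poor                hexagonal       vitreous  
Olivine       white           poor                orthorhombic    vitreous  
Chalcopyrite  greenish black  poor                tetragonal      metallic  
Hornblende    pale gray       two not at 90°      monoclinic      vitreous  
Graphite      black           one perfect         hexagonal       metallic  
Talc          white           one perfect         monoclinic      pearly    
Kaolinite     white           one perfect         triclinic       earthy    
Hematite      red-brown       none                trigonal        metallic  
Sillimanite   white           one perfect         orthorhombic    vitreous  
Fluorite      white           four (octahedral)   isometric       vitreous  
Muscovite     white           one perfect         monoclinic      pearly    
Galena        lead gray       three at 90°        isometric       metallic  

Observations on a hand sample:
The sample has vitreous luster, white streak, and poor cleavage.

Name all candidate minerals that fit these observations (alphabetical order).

Apatite, Beryl, Olivine

Vitreous luster: only Apatite, Quartz, Beryl, Olivine, Hornblende, Sillimanite, Fluorite remain.
White streak eliminates Hornblende.
Poor cleavage eliminates Quartz, Sillimanite, Fluorite.
Consistent with every observation: Apatite, Beryl, Olivine.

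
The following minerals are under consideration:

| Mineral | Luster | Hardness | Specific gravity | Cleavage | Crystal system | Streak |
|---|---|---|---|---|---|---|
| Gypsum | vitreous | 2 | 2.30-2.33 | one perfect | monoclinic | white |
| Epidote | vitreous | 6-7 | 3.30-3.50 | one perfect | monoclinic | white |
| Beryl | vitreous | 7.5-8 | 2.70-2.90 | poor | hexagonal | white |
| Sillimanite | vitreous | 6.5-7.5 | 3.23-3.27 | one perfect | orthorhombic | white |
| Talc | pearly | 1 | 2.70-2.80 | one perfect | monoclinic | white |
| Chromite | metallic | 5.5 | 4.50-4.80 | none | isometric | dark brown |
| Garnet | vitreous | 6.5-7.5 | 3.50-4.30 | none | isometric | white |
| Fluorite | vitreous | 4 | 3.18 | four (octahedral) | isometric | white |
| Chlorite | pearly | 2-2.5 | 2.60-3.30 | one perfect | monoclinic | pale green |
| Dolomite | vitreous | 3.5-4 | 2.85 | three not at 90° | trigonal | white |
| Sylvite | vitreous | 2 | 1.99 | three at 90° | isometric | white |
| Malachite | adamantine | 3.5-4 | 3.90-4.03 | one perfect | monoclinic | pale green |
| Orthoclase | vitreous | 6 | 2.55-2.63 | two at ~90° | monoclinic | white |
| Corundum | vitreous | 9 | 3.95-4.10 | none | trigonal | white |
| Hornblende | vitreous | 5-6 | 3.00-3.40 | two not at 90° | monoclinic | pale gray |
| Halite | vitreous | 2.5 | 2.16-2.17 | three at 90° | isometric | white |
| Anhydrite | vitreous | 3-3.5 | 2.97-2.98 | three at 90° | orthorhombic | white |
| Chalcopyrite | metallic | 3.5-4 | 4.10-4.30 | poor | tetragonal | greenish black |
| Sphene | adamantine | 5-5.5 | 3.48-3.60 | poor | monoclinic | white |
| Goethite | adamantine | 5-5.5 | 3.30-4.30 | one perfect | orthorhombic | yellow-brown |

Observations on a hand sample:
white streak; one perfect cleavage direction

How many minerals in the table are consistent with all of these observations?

4

White streak rules out Chromite, Chlorite, Malachite, Hornblende, Chalcopyrite, Goethite.
One perfect cleavage direction: Gypsum, Epidote, Sillimanite, Talc remain.
Remaining candidates: Epidote, Gypsum, Sillimanite, Talc.
That is 4 minerals.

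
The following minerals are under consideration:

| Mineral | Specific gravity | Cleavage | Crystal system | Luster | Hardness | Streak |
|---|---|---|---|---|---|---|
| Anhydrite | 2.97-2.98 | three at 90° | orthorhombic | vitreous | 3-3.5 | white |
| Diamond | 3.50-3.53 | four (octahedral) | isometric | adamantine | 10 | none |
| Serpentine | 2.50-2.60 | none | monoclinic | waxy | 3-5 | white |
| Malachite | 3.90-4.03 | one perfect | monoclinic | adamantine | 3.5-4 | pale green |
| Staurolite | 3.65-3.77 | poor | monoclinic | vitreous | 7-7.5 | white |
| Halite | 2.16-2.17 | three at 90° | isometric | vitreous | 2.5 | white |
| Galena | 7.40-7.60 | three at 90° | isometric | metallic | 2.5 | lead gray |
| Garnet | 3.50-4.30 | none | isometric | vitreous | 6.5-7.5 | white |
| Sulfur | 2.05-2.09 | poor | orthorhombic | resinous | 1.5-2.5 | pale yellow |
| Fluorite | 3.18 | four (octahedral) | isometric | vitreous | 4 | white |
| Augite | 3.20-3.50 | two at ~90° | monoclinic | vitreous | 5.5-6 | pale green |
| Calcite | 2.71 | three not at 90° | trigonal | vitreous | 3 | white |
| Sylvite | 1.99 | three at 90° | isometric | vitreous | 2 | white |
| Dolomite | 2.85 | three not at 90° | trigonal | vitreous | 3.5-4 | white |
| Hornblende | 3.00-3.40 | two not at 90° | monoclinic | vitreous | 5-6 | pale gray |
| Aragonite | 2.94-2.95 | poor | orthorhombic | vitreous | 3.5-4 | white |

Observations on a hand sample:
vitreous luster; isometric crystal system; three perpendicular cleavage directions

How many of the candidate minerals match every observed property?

2

Vitreous luster eliminates Diamond, Serpentine, Malachite, Galena, Sulfur.
Isometric crystal system: only Halite, Garnet, Fluorite, Sylvite remain.
Three perpendicular cleavage directions rules out Garnet, Fluorite.
Remaining candidates: Halite, Sylvite.
That is 2 minerals.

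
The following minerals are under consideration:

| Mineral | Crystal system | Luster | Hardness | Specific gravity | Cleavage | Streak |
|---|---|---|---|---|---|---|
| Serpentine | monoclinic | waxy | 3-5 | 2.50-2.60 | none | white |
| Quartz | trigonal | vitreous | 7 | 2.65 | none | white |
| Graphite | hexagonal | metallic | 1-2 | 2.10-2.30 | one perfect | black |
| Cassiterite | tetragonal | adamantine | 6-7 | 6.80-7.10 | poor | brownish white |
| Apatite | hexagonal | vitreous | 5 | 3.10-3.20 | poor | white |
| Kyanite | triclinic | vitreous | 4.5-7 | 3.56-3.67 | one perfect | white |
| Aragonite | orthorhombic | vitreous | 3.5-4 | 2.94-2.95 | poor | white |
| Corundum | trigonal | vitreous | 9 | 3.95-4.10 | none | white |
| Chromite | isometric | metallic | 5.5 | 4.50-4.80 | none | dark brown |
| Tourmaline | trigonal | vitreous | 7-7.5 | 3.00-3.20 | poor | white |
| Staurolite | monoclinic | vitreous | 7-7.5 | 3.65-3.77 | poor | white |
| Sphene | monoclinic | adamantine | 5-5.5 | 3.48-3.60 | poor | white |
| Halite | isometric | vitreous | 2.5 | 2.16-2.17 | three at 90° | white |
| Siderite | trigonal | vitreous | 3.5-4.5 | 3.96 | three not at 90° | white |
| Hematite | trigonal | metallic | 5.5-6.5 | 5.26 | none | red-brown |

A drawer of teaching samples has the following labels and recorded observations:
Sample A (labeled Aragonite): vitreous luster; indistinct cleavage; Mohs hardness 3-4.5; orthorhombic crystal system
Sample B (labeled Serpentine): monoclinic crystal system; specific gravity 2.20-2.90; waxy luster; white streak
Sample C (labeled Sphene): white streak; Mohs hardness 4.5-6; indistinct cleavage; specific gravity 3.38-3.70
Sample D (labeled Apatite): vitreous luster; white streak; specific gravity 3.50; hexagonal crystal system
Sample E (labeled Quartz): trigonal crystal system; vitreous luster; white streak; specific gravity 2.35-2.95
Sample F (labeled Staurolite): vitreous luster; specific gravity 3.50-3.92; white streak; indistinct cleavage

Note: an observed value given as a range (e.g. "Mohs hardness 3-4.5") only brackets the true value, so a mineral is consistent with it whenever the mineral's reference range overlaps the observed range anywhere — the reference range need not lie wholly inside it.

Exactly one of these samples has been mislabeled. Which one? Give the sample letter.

D

Sample A: every observation is compatible with the reference values for Aragonite.
Sample B: every observation is compatible with the reference values for Serpentine.
Sample C: every observation is compatible with the reference values for Sphene.
Sample D: specific gravity 3.50 is outside the reference for Apatite (SG 3.10-3.20) — mislabeled.
Sample E: every observation is compatible with the reference values for Quartz.
Sample F: every observation is compatible with the reference values for Staurolite.
The mislabeled specimen is D.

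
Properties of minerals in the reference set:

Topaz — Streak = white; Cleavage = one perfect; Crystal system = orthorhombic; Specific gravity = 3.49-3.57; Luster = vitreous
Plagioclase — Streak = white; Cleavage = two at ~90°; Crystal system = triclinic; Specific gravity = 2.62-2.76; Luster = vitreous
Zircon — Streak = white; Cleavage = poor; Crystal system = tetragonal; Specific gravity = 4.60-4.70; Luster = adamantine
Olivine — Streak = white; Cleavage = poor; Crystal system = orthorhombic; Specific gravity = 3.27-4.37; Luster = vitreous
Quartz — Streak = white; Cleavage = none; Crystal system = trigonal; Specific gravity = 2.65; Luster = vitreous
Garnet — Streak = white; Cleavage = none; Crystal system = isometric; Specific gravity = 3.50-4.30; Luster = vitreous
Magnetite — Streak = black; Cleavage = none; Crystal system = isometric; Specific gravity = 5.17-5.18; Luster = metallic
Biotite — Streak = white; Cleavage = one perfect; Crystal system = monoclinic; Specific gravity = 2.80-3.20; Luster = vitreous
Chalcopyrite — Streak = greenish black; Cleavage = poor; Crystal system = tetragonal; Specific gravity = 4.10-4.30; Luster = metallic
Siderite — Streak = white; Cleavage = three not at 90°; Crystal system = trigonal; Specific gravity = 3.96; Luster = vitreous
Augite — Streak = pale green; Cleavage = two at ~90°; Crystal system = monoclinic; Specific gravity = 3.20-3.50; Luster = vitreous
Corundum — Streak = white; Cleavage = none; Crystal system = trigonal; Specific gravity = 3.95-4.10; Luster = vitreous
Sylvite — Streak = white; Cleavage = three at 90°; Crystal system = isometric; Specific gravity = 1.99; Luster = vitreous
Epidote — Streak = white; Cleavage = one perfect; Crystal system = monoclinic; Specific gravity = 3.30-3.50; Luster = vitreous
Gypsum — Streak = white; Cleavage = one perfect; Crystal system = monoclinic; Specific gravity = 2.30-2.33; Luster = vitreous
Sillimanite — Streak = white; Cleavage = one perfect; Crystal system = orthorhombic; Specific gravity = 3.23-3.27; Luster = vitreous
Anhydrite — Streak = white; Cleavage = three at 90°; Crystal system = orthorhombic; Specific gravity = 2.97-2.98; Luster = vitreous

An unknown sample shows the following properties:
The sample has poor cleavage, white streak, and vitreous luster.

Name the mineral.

Poor cleavage: narrows the field to Zircon, Olivine, Chalcopyrite.
White streak eliminates Chalcopyrite.
Vitreous luster rules out Zircon.
The only mineral consistent with every observation is Olivine.

Olivine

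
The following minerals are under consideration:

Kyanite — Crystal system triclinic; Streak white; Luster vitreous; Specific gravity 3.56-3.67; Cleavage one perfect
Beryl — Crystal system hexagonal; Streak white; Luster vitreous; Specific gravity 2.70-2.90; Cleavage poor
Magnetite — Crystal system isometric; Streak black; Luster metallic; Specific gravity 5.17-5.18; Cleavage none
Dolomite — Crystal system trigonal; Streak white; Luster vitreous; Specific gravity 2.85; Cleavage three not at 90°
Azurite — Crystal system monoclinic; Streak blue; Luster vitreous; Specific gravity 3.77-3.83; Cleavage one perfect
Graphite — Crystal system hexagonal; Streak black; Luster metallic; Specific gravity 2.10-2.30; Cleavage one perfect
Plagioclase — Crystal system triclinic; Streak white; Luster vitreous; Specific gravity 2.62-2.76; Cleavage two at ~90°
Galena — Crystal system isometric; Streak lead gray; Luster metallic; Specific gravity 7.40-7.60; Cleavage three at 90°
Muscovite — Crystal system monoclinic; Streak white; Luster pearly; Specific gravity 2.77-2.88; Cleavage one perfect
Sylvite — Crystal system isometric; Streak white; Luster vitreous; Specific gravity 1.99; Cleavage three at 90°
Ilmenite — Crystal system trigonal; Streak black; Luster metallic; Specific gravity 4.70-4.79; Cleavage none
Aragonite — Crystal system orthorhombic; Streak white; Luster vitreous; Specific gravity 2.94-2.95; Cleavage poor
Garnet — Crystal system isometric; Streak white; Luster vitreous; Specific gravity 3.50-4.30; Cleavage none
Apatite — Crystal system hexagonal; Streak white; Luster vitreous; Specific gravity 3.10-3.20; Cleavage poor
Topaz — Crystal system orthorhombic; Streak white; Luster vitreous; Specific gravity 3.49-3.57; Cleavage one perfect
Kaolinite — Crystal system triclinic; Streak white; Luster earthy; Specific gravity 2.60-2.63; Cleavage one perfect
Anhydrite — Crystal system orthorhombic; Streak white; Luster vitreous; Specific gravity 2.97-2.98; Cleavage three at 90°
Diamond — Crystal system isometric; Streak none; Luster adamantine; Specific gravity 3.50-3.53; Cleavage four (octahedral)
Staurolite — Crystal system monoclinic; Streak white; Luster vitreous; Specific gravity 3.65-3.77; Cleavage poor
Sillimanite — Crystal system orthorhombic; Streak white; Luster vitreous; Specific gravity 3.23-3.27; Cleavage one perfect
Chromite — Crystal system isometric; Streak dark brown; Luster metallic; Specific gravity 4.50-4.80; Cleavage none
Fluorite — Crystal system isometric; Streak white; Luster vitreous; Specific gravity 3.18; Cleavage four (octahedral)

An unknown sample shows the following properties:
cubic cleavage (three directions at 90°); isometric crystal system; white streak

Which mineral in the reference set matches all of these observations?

Cubic cleavage (three directions at 90°): leaves Galena, Sylvite, Anhydrite.
Isometric crystal system is inconsistent with Anhydrite.
White streak rules out Galena.
Sylvite is the sole remaining match.

Sylvite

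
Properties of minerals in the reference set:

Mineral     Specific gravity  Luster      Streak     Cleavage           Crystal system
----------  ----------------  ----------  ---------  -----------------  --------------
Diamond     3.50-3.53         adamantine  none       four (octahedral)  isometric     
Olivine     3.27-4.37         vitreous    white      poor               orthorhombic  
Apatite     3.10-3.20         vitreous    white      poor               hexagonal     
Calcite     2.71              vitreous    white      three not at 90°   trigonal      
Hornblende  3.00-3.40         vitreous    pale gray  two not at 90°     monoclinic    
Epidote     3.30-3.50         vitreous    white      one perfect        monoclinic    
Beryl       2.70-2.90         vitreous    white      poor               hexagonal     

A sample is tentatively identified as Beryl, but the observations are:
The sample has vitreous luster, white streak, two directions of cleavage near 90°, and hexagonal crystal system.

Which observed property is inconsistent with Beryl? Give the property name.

cleavage

Vitreous luster: Beryl has vitreous luster — within range.
White streak: Beryl has white streak — within range.
Two directions of cleavage near 90°: Beryl has cleavage poor — outside the reference range.
Hexagonal crystal system: Beryl has hexagonal system — within range.
Only the cleavage is inconsistent.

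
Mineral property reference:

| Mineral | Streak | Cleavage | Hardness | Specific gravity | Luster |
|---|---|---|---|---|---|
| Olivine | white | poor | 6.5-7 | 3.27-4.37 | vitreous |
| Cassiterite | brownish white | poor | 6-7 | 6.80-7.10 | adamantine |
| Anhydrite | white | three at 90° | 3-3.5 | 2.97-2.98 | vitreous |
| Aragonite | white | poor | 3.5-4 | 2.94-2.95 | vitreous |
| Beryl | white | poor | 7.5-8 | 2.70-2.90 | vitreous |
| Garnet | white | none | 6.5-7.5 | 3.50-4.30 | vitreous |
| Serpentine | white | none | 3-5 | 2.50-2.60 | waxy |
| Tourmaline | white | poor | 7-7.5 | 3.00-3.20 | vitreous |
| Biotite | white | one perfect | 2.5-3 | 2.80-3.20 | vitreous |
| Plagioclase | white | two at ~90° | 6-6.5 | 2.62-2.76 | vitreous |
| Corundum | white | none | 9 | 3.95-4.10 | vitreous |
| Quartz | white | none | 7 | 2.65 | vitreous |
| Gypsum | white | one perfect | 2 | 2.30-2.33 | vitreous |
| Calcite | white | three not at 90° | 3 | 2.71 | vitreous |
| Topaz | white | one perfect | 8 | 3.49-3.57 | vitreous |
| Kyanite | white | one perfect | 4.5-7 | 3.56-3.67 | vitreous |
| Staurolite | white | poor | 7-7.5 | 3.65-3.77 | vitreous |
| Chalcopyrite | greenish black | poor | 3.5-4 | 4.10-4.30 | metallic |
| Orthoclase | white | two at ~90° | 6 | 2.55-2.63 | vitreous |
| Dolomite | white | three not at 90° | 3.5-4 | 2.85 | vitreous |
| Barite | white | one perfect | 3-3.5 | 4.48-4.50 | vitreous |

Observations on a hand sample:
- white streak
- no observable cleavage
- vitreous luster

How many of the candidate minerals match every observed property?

3

White streak rules out Cassiterite, Chalcopyrite.
No observable cleavage — narrows the field to Garnet, Serpentine, Corundum, Quartz.
Vitreous luster eliminates Serpentine.
The minerals that satisfy all observations are Corundum, Garnet, Quartz.
That is 3 minerals.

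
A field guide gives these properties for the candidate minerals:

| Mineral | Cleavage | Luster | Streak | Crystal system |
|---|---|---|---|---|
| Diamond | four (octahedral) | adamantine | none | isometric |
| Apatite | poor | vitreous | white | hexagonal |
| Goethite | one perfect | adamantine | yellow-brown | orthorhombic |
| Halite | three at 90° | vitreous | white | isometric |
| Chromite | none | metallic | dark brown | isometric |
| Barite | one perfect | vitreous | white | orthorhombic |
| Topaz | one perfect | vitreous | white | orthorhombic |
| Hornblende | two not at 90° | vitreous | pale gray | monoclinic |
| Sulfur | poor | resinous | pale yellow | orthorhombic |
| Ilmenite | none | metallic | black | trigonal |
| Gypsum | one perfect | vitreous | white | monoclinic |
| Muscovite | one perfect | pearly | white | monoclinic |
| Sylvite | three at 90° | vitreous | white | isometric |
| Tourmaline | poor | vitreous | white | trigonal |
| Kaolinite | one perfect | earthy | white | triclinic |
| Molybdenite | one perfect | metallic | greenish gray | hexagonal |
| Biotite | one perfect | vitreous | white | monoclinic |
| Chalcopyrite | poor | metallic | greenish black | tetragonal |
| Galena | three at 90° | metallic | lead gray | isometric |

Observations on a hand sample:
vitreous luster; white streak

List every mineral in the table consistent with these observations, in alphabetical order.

Apatite, Barite, Biotite, Gypsum, Halite, Sylvite, Topaz, Tourmaline

Vitreous luster — only Apatite, Halite, Barite, Topaz, Hornblende, Gypsum, Sylvite, Tourmaline, Biotite remain.
White streak is inconsistent with Hornblende.
The minerals that satisfy all observations are Apatite, Barite, Biotite, Gypsum, Halite, Sylvite, Topaz, Tourmaline.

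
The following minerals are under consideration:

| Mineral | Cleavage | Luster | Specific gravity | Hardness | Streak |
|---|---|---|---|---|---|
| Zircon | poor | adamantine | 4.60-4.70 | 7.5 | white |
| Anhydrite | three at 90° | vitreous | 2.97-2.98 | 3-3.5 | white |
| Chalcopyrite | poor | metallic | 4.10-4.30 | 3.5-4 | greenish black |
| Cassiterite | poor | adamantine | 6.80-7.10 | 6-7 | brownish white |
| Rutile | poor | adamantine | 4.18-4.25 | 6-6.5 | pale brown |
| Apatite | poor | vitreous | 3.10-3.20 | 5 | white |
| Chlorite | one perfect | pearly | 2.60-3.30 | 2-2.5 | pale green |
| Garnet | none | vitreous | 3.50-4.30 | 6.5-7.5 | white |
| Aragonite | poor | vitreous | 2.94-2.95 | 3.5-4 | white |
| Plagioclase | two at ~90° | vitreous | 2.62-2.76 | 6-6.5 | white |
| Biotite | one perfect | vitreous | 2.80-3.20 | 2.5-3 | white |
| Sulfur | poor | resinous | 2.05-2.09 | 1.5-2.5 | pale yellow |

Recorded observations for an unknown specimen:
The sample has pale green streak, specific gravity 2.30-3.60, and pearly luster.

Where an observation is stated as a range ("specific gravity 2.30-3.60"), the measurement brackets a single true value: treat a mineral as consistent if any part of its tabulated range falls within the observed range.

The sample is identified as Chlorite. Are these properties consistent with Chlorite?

Yes

Pale green streak — is consistent with Chlorite (pale green streak).
Specific gravity 2.30-3.60 — is consistent with Chlorite (SG 2.60-3.30).
Pearly luster — is consistent with Chlorite (pearly luster).
Every observed property is compatible with the reference values for Chlorite.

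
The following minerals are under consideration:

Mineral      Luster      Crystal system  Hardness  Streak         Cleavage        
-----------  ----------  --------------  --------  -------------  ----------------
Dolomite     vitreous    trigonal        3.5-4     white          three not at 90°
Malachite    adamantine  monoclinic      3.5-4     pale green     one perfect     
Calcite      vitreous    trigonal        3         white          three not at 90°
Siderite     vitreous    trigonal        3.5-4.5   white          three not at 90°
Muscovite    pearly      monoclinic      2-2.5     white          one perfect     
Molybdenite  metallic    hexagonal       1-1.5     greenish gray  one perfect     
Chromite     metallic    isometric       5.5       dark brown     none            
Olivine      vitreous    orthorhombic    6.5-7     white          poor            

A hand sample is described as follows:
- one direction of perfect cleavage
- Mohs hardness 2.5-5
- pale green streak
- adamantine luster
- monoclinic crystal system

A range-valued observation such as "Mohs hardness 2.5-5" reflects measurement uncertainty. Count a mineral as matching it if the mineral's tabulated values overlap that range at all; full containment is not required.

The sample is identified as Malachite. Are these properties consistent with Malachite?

Yes

One direction of perfect cleavage — is consistent with Malachite (cleavage one perfect).
Mohs hardness 2.5-5 — is consistent with Malachite (hardness 3.5-4).
Pale green streak — is consistent with Malachite (pale green streak).
Adamantine luster — is consistent with Malachite (adamantine luster).
Monoclinic crystal system — is consistent with Malachite (monoclinic system).
Nothing contradicts Malachite.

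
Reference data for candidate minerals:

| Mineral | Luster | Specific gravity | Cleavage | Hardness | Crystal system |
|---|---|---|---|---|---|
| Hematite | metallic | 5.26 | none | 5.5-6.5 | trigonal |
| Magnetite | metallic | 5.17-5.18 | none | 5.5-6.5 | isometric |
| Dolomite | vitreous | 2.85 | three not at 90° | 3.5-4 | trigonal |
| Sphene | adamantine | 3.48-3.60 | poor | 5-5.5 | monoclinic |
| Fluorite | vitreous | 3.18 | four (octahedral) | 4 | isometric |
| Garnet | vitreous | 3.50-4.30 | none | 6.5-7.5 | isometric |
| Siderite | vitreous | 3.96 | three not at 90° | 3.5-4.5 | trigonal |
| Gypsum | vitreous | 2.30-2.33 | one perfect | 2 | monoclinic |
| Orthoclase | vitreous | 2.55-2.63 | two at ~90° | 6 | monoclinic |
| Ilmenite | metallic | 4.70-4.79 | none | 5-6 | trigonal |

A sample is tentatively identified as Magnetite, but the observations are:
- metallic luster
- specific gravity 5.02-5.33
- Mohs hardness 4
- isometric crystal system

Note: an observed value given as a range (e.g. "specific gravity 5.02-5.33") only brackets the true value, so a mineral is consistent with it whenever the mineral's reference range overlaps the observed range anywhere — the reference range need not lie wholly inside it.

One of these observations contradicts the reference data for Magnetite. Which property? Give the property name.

Metallic luster: Magnetite has metallic luster — matches.
Specific gravity 5.02-5.33: Magnetite has SG 5.17-5.18 — matches.
Mohs hardness 4: Magnetite has hardness 5.5-6.5 — inconsistent.
Isometric crystal system: Magnetite has isometric system — matches.
The hardness is the one property that does not fit.

hardness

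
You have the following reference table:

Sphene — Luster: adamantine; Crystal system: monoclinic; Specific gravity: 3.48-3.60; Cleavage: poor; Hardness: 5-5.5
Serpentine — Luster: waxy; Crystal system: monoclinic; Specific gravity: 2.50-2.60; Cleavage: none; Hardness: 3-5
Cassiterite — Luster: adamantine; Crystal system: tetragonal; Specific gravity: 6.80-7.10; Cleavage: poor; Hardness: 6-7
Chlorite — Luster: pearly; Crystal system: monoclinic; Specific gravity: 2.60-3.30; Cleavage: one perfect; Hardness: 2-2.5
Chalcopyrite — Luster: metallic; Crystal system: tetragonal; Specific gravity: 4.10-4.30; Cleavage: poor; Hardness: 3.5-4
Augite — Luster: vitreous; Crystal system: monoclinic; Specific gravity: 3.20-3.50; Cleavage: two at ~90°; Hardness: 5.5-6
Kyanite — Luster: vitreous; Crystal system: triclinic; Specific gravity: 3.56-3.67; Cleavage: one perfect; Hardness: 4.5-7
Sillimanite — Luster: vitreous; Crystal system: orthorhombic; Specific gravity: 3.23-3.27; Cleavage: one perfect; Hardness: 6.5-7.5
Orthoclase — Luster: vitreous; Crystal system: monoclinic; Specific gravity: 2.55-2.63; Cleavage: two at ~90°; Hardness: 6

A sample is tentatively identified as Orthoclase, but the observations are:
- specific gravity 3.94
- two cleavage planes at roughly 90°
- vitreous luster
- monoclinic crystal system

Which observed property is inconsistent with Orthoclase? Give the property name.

Specific gravity 3.94: Orthoclase has SG 2.55-2.63 — inconsistent.
Two cleavage planes at roughly 90°: Orthoclase has cleavage two at ~90° — matches.
Vitreous luster: Orthoclase has vitreous luster — matches.
Monoclinic crystal system: Orthoclase has monoclinic system — matches.
Only the specific gravity is inconsistent.

specific gravity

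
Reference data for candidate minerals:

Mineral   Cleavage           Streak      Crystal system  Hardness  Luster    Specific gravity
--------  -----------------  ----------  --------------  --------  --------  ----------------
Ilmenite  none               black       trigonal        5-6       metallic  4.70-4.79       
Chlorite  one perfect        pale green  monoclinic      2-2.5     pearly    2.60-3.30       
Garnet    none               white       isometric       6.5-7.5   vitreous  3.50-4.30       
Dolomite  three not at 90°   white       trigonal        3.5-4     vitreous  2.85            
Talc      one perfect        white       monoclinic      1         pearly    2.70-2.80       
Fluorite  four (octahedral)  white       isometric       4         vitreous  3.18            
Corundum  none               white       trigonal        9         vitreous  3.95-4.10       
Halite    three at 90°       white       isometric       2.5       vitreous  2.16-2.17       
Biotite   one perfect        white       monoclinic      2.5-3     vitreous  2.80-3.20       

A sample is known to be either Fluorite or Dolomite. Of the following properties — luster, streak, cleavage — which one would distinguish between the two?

Luster: both vitreous — shared.
Streak: both white — shared.
Cleavage: Fluorite four (octahedral), Dolomite three not at 90° — distinct.
Cleavage is the diagnostic property here.

cleavage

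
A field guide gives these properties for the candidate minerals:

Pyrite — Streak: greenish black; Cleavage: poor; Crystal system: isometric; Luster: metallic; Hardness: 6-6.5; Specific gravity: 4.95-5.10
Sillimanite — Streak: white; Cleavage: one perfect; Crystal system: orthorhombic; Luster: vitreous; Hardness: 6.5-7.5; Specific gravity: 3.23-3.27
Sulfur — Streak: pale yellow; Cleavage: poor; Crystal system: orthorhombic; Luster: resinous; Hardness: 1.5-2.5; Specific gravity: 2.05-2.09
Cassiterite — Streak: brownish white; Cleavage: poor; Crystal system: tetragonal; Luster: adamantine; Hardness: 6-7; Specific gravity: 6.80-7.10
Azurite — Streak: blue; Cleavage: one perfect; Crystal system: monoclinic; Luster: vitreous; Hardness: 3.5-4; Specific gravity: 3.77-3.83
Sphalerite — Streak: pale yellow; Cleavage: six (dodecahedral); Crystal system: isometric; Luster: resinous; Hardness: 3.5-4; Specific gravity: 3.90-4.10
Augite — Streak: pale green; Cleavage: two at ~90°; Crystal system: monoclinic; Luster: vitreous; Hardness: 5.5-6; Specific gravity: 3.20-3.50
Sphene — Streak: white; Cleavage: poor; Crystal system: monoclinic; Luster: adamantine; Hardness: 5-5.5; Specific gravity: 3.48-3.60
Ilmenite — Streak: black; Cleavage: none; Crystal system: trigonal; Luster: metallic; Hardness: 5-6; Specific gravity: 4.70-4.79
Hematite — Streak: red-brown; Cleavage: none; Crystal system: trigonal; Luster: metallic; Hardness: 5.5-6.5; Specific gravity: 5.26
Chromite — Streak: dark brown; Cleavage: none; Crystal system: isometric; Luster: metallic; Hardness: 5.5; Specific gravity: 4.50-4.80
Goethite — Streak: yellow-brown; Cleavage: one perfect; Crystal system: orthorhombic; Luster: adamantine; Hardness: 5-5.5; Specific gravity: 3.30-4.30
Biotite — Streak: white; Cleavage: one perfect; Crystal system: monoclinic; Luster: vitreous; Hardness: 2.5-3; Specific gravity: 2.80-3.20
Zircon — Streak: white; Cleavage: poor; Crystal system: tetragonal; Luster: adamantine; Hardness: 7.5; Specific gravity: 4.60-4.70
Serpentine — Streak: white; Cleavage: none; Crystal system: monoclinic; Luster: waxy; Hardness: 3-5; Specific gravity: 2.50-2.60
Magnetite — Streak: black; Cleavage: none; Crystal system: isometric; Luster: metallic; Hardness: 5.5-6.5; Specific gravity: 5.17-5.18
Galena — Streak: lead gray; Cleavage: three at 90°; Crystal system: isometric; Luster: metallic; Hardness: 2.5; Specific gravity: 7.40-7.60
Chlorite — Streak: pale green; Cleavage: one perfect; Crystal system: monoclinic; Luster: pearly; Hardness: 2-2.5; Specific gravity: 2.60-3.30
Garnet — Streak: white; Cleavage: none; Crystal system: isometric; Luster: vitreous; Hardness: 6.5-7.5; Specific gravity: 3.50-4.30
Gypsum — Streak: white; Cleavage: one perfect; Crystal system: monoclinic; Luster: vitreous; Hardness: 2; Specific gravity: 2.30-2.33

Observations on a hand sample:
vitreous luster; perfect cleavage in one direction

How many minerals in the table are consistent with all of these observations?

Vitreous luster — only Sillimanite, Azurite, Augite, Biotite, Garnet, Gypsum remain.
Perfect cleavage in one direction excludes Augite, Garnet.
Remaining candidates: Azurite, Biotite, Gypsum, Sillimanite.
That is 4 minerals.

4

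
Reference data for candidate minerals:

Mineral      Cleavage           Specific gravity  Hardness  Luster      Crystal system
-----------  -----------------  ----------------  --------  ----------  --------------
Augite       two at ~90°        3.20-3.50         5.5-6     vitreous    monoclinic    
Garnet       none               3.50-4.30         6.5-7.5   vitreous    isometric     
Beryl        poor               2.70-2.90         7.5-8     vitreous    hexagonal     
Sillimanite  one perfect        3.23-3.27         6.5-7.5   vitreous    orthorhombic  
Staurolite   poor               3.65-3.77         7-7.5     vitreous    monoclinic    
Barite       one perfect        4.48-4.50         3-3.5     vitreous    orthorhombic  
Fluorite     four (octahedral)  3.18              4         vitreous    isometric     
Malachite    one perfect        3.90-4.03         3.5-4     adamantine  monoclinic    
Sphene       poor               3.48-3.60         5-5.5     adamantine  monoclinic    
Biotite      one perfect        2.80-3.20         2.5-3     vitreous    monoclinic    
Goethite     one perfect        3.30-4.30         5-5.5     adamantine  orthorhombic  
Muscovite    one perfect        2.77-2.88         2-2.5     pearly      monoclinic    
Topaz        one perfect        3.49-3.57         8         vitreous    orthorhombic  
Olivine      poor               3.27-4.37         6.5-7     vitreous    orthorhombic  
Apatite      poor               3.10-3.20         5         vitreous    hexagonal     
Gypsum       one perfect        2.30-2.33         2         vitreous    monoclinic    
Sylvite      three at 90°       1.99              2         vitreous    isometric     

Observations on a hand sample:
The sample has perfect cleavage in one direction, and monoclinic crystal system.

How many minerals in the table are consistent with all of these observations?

4

Perfect cleavage in one direction — only Sillimanite, Barite, Malachite, Biotite, Goethite, Muscovite, Topaz, Gypsum remain.
Monoclinic crystal system is inconsistent with Sillimanite, Barite, Goethite, Topaz.
Remaining candidates: Biotite, Gypsum, Malachite, Muscovite.
That is 4 minerals.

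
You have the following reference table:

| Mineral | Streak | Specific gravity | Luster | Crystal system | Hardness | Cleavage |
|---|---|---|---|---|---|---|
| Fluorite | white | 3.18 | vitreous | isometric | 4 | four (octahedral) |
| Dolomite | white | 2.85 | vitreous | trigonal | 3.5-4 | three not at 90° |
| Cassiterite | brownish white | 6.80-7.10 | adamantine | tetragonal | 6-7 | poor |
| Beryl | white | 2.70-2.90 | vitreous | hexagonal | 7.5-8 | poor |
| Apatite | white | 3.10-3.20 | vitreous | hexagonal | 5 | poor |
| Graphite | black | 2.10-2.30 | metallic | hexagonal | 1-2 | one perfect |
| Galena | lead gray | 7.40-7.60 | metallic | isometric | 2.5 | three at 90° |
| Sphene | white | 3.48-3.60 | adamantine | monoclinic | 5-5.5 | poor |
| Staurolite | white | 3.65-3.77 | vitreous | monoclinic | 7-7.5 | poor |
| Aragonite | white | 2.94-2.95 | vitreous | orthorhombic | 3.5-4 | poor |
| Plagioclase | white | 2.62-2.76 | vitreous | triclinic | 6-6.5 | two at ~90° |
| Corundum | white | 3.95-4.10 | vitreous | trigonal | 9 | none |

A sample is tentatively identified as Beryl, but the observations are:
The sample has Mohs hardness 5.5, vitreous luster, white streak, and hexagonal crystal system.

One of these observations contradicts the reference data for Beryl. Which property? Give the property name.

hardness

Mohs hardness 5.5: Beryl has hardness 7.5-8 — inconsistent.
Vitreous luster: Beryl has vitreous luster — matches.
White streak: Beryl has white streak — matches.
Hexagonal crystal system: Beryl has hexagonal system — matches.
The hardness is the one property that does not fit.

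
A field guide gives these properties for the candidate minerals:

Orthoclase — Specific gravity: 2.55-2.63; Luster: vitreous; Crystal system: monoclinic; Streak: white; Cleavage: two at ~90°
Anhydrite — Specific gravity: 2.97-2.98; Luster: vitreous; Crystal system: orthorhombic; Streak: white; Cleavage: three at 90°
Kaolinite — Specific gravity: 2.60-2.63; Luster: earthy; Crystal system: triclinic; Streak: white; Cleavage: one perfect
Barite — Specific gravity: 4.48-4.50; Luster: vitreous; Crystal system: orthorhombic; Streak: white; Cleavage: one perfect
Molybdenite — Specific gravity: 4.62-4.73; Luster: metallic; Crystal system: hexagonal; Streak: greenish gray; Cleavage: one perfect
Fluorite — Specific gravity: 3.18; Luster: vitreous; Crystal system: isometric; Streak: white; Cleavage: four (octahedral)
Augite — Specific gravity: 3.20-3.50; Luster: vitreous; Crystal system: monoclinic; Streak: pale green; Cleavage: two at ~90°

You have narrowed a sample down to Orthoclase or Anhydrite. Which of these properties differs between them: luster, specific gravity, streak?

specific gravity

Luster: both vitreous — no difference.
Specific gravity: Orthoclase 2.55-2.63, Anhydrite 2.97-2.98 — distinct.
Streak: both white — no difference.
Only specific gravity differs between Orthoclase and Anhydrite among the listed tests.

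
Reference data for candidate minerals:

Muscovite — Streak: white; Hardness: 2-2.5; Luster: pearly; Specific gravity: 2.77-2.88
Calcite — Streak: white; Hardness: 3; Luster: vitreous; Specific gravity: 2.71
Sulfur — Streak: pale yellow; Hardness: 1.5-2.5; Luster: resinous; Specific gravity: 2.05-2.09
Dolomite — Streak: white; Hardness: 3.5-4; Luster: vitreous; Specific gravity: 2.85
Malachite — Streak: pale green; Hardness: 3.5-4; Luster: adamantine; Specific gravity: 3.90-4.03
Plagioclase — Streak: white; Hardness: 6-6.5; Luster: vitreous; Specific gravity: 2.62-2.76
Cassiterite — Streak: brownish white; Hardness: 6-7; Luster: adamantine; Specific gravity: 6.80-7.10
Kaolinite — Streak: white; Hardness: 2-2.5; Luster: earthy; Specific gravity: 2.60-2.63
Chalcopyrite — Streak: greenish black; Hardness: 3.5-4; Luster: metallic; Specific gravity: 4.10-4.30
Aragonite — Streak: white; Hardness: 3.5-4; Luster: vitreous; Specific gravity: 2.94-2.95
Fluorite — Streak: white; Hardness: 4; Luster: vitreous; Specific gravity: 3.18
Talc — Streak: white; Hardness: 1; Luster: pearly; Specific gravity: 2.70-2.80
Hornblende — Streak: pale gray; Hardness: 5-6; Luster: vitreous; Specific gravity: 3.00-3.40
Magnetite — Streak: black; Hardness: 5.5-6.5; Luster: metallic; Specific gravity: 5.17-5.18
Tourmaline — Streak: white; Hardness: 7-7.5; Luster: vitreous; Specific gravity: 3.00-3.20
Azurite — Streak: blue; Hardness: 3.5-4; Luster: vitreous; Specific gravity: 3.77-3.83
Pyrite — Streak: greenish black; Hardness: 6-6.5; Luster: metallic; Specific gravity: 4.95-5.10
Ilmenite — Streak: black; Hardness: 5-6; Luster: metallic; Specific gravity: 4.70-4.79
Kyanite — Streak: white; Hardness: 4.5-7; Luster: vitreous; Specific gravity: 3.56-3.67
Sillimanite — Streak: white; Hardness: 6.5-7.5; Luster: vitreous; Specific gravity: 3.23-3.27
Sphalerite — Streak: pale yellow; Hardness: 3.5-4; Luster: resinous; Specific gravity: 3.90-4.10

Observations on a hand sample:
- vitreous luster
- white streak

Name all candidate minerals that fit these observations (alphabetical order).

Aragonite, Calcite, Dolomite, Fluorite, Kyanite, Plagioclase, Sillimanite, Tourmaline

Vitreous luster: only Calcite, Dolomite, Plagioclase, Aragonite, Fluorite, Hornblende, Tourmaline, Azurite, Kyanite, Sillimanite remain.
White streak excludes Hornblende, Azurite.
The minerals that satisfy all observations are Aragonite, Calcite, Dolomite, Fluorite, Kyanite, Plagioclase, Sillimanite, Tourmaline.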